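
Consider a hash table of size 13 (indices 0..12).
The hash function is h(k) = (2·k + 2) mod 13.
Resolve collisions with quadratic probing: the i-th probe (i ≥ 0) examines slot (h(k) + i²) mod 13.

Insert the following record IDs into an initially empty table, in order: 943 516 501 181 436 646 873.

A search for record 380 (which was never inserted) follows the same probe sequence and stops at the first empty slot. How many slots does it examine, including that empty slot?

2

943 hashes to 3; slot 3 is free -> place at 3.
516 hashes to 7; slot 7 is free -> place at 7.
501 hashes to 3; 3 taken -> place at 4.
181 hashes to 0; slot 0 is free -> place at 0.
436 hashes to 3; 3,4,7 taken -> place at 12.
646 hashes to 7; 7 taken -> place at 8.
873 hashes to 6; slot 6 is free -> place at 6.
Table: [181, _, _, 943, 501, _, 873, 516, 646, _, _, _, 436]
Lookup 380: h=8, probe 8,9 → slot 9 empty, not found.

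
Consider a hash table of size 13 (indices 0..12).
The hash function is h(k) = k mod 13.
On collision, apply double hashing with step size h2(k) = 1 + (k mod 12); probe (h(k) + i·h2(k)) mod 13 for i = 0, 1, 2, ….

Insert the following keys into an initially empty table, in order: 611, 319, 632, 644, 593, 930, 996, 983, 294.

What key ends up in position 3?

644

611: h=0 → slot 0
319: h=7 → slot 7
632: h=8 → slot 8
644: h=7, h2=9, probe 7,3 → slot 3
593: h=8, h2=6, probe 8,1 → slot 1
930: h=7, h2=7, probe 7,1,8,2 → slot 2
996: h=8, h2=1, probe 8,9 → slot 9
983: h=8, h2=12, probe 8,7,6 → slot 6
294: h=8, h2=7, probe 8,2,9,3,10 → slot 10
Table: [611, 593, 930, 644, ., ., 983, 319, 632, 996, 294, ., .]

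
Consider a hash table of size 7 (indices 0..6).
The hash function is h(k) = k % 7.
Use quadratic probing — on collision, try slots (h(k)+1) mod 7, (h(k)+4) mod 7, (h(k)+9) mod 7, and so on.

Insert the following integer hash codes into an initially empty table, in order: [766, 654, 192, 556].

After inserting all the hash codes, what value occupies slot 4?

654

766: h=3 → slot 3
654: h=3, probe 3,4 → slot 4
192: h=3, probe 3,4,0 → slot 0
556: h=3, probe 3,4,0,5 → slot 5
Table: [192, —, —, 766, 654, 556, —]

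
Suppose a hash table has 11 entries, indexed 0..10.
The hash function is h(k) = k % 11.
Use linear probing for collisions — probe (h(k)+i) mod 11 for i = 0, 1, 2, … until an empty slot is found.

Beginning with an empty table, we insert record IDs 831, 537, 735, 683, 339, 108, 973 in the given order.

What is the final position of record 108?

2

831 hashes to 6; slot 6 is free => place at 6.
537 hashes to 9; slot 9 is free => place at 9.
735 hashes to 9; 9 taken => place at 10.
683 hashes to 1; slot 1 is free => place at 1.
339 hashes to 9; 9,10 taken => place at 0.
108 hashes to 9; 9,10,0,1 taken => place at 2.
973 hashes to 5; slot 5 is free => place at 5.
Table: [339, 683, 108, ., ., 973, 831, ., ., 537, 735]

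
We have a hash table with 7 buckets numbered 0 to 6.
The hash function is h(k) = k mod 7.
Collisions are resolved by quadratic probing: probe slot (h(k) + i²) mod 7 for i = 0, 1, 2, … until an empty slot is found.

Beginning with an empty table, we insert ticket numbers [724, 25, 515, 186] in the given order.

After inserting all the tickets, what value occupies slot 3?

724

724 hashes to 3; slot 3 is free => place at 3.
25 hashes to 4; slot 4 is free => place at 4.
515 hashes to 4; 4 taken => place at 5.
186 hashes to 4; 4,5 taken => place at 1.
Table: [_, 186, _, 724, 25, 515, _]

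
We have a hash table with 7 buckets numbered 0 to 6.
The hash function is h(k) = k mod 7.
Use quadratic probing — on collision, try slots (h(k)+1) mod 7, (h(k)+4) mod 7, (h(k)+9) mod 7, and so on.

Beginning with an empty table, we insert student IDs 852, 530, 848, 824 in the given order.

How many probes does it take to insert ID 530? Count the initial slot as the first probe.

2

852: h=5 → slot 5
530: h=5, probe 5,6 → slot 6
848: h=1 → slot 1
824: h=5, probe 5,6,2 → slot 2
Table: [-, 848, 824, -, -, 852, 530]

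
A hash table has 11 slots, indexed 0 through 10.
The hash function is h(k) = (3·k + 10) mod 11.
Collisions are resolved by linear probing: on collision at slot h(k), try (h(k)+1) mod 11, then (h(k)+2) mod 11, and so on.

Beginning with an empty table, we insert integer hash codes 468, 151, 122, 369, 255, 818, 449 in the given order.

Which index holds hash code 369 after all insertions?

468: h=6 -> slot 6
151: h=1 -> slot 1
122: h=2 -> slot 2
369: h=6, probe 6,7 -> slot 7
255: h=5 -> slot 5
818: h=0 -> slot 0
449: h=4 -> slot 4
Table: [818, 151, 122, —, 449, 255, 468, 369, —, —, —]

7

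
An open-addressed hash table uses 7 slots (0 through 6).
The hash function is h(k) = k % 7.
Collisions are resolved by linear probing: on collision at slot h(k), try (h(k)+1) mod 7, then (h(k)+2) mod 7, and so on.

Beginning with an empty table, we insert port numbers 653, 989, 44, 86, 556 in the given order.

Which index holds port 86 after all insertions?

5

653: h=2 -> slot 2
989: h=2, probe 2,3 -> slot 3
44: h=2, probe 2,3,4 -> slot 4
86: h=2, probe 2,3,4,5 -> slot 5
556: h=3, probe 3,4,5,6 -> slot 6
Table: [_, _, 653, 989, 44, 86, 556]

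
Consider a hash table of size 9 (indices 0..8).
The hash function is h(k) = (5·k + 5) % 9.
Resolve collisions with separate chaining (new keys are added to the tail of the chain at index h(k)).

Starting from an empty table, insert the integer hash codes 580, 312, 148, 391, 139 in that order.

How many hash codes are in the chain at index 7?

4

580 -> bucket 7
312 -> bucket 8
148 -> bucket 7 (collision)
391 -> bucket 7 (collision)
139 -> bucket 7 (collision)
Final buckets:
0: -
1: -
2: -
3: -
4: -
5: -
6: -
7: 580 -> 148 -> 391 -> 139
8: 312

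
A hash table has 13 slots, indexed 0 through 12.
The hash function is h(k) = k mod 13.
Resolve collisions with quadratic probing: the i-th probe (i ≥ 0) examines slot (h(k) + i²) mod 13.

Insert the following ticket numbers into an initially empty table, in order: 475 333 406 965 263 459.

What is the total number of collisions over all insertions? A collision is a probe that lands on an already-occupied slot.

5

475 hashes to 7; slot 7 is free -> place at 7.
333 hashes to 8; slot 8 is free -> place at 8.
406 hashes to 3; slot 3 is free -> place at 3.
965 hashes to 3; 3 taken -> place at 4.
263 hashes to 3; 3,4,7 taken -> place at 12.
459 hashes to 4; 4 taken -> place at 5.
Table: [., ., ., 406, 965, 459, ., 475, 333, ., ., ., 263]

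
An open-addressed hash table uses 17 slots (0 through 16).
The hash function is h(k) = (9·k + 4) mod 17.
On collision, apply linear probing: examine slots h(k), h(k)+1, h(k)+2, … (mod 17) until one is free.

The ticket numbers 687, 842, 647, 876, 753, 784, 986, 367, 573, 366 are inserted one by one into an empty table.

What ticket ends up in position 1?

876

687 hashes to 16; slot 16 is free → place at 16.
842 hashes to 0; slot 0 is free → place at 0.
647 hashes to 13; slot 13 is free → place at 13.
876 hashes to 0; 0 taken → place at 1.
753 hashes to 15; slot 15 is free → place at 15.
784 hashes to 5; slot 5 is free → place at 5.
986 hashes to 4; slot 4 is free → place at 4.
367 hashes to 9; slot 9 is free → place at 9.
573 hashes to 10; slot 10 is free → place at 10.
366 hashes to 0; 0,1 taken → place at 2.
Table: [842, 876, 366, ∅, 986, 784, ∅, ∅, ∅, 367, 573, ∅, ∅, 647, ∅, 753, 687]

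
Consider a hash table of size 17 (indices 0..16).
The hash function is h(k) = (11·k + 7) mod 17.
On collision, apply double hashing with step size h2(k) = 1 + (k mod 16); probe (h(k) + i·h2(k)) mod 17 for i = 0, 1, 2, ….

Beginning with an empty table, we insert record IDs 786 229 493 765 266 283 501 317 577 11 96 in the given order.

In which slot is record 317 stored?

6

786 hashes to 0; slot 0 is free => place at 0.
229 hashes to 10; slot 10 is free => place at 10.
493 hashes to 7; slot 7 is free => place at 7.
765 hashes to 7, h2=14; 7 taken => place at 4.
266 hashes to 9; slot 9 is free => place at 9.
283 hashes to 9, h2=12; 9,4 taken => place at 16.
501 hashes to 10, h2=6; 10,16 taken => place at 5.
317 hashes to 9, h2=14; 9 taken => place at 6.
577 hashes to 13; slot 13 is free => place at 13.
11 hashes to 9, h2=12; 9,4,16 taken => place at 11.
96 hashes to 9, h2=1; 9,10,11 taken => place at 12.
Table: [786, —, —, —, 765, 501, 317, 493, —, 266, 229, 11, 96, 577, —, —, 283]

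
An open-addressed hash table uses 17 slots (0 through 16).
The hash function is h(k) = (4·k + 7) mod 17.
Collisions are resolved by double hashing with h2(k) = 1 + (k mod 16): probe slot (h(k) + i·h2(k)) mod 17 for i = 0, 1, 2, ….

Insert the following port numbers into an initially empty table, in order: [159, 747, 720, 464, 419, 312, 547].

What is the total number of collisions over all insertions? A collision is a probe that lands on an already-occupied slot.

2

Insert 159: h=14, slot 14 empty => index 14.
Insert 747: h=3, slot 3 empty => index 3.
Insert 720: h=14, h2=1, slot 14 occupied => index 15.
Insert 464: h=10, slot 10 empty => index 10.
Insert 419: h=0, slot 0 empty => index 0.
Insert 312: h=14, h2=9, slot 14 occupied => index 6.
Insert 547: h=2, slot 2 empty => index 2.
Table: [419, _, 547, 747, _, _, 312, _, _, _, 464, _, _, _, 159, 720, _]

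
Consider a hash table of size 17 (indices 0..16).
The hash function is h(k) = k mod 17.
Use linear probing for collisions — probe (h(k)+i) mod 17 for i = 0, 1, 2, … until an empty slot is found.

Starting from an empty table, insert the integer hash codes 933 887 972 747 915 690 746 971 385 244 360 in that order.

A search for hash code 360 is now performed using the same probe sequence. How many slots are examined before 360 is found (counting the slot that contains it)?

3

933 hashes to 15; slot 15 is free → place at 15.
887 hashes to 3; slot 3 is free → place at 3.
972 hashes to 3; 3 taken → place at 4.
747 hashes to 16; slot 16 is free → place at 16.
915 hashes to 14; slot 14 is free → place at 14.
690 hashes to 10; slot 10 is free → place at 10.
746 hashes to 15; 15,16 taken → place at 0.
971 hashes to 2; slot 2 is free → place at 2.
385 hashes to 11; slot 11 is free → place at 11.
244 hashes to 6; slot 6 is free → place at 6.
360 hashes to 3; 3,4 taken → place at 5.
Table: [746, _, 971, 887, 972, 360, 244, _, _, _, 690, 385, _, _, 915, 933, 747]
Lookup 360: h=3, probe 3,4,5 → found at 5.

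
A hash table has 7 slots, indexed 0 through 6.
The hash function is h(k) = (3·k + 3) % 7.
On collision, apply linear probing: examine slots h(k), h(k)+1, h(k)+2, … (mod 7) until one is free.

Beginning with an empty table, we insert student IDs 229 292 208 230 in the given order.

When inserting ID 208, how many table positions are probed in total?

3

Insert 229: h=4, slot 4 empty => index 4.
Insert 292: h=4, slot 4 occupied => index 5.
Insert 208: h=4, slots 4,5 occupied => index 6.
Insert 230: h=0, slot 0 empty => index 0.
Table: [230, —, —, —, 229, 292, 208]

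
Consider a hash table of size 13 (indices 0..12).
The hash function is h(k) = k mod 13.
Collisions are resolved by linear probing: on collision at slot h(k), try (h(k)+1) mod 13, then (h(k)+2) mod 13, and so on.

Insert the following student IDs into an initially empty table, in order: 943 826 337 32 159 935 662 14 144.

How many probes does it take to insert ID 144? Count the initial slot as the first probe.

4

943 hashes to 7; slot 7 is free => place at 7.
826 hashes to 7; 7 taken => place at 8.
337 hashes to 12; slot 12 is free => place at 12.
32 hashes to 6; slot 6 is free => place at 6.
159 hashes to 3; slot 3 is free => place at 3.
935 hashes to 12; 12 taken => place at 0.
662 hashes to 12; 12,0 taken => place at 1.
14 hashes to 1; 1 taken => place at 2.
144 hashes to 1; 1,2,3 taken => place at 4.
Table: [935, 662, 14, 159, 144, -, 32, 943, 826, -, -, -, 337]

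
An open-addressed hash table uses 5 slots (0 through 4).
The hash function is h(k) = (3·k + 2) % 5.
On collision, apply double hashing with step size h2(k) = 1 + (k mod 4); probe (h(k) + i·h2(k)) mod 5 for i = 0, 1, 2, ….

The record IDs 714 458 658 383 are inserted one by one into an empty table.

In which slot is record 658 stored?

714 hashes to 4; slot 4 is free => place at 4.
458 hashes to 1; slot 1 is free => place at 1.
658 hashes to 1, h2=3; 1,4 taken => place at 2.
383 hashes to 1, h2=4; 1 taken => place at 0.
Table: [383, 458, 658, -, 714]

2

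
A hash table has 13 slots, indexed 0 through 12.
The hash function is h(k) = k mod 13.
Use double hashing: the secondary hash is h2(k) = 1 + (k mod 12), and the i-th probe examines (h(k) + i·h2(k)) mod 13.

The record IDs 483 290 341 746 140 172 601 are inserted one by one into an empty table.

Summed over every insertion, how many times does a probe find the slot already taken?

483 hashes to 2; slot 2 is free → place at 2.
290 hashes to 4; slot 4 is free → place at 4.
341 hashes to 3; slot 3 is free → place at 3.
746 hashes to 5; slot 5 is free → place at 5.
140 hashes to 10; slot 10 is free → place at 10.
172 hashes to 3, h2=5; 3 taken → place at 8.
601 hashes to 3, h2=2; 3,5 taken → place at 7.
Table: [., ., 483, 341, 290, 746, ., 601, 172, ., 140, ., .]

3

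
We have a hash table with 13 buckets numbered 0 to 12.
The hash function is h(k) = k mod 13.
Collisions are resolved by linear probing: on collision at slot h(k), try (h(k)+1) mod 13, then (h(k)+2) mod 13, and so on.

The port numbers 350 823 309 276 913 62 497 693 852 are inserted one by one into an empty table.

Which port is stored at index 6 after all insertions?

497

350: h=12 => slot 12
823: h=4 => slot 4
309: h=10 => slot 10
276: h=3 => slot 3
913: h=3, probe 3,4,5 => slot 5
62: h=10, probe 10,11 => slot 11
497: h=3, probe 3,4,5,6 => slot 6
693: h=4, probe 4,5,6,7 => slot 7
852: h=7, probe 7,8 => slot 8
Table: [∅, ∅, ∅, 276, 823, 913, 497, 693, 852, ∅, 309, 62, 350]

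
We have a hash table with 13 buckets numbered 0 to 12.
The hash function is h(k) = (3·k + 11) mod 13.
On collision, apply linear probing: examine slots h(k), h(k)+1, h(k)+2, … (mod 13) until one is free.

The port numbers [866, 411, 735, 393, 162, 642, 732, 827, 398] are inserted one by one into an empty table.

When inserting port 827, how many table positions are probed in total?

866 hashes to 9; slot 9 is free -> place at 9.
411 hashes to 9; 9 taken -> place at 10.
735 hashes to 6; slot 6 is free -> place at 6.
393 hashes to 7; slot 7 is free -> place at 7.
162 hashes to 3; slot 3 is free -> place at 3.
642 hashes to 0; slot 0 is free -> place at 0.
732 hashes to 10; 10 taken -> place at 11.
827 hashes to 9; 9,10,11 taken -> place at 12.
398 hashes to 9; 9,10,11,12,0 taken -> place at 1.
Table: [642, 398, —, 162, —, —, 735, 393, —, 866, 411, 732, 827]

4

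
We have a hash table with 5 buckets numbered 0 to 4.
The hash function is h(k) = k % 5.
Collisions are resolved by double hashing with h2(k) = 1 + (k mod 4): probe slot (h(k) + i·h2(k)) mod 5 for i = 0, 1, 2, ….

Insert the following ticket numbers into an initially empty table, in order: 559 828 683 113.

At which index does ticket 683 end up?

2

Insert 559: h=4, slot 4 empty -> index 4.
Insert 828: h=3, slot 3 empty -> index 3.
Insert 683: h=3, h2=4, slot 3 occupied -> index 2.
Insert 113: h=3, h2=2, slot 3 occupied -> index 0.
Table: [113, ., 683, 828, 559]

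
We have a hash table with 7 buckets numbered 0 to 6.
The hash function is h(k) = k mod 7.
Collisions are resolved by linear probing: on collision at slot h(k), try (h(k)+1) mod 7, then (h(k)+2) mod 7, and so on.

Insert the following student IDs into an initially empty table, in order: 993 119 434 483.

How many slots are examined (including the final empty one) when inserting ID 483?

993 hashes to 6; slot 6 is free => place at 6.
119 hashes to 0; slot 0 is free => place at 0.
434 hashes to 0; 0 taken => place at 1.
483 hashes to 0; 0,1 taken => place at 2.
Table: [119, 434, 483, ., ., ., 993]

3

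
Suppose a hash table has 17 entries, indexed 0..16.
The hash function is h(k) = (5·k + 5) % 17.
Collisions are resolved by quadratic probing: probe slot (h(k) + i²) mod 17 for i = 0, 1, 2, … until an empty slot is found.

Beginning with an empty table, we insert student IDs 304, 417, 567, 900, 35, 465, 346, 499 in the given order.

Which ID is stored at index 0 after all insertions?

900

304: h=12 -> slot 12
417: h=16 -> slot 16
567: h=1 -> slot 1
900: h=0 -> slot 0
35: h=10 -> slot 10
465: h=1, probe 1,2 -> slot 2
346: h=1, probe 1,2,5 -> slot 5
499: h=1, probe 1,2,5,10,0,9 -> slot 9
Table: [900, 567, 465, ∅, ∅, 346, ∅, ∅, ∅, 499, 35, ∅, 304, ∅, ∅, ∅, 417]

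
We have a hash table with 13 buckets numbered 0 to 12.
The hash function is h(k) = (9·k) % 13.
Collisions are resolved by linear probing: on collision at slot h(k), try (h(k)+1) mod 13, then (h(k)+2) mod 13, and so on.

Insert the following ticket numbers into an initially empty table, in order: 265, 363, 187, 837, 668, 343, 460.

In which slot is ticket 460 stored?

11

Insert 265: h=6, slot 6 empty → index 6.
Insert 363: h=4, slot 4 empty → index 4.
Insert 187: h=6, slot 6 occupied → index 7.
Insert 837: h=6, slots 6,7 occupied → index 8.
Insert 668: h=6, slots 6,7,8 occupied → index 9.
Insert 343: h=6, slots 6,7,8,9 occupied → index 10.
Insert 460: h=6, slots 6,7,8,9,10 occupied → index 11.
Table: [., ., ., ., 363, ., 265, 187, 837, 668, 343, 460, .]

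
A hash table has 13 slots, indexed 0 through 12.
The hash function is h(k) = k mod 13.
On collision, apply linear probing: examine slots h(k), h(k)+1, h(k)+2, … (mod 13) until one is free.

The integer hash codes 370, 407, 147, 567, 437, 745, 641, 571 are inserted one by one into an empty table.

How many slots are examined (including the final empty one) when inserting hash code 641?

7

370: h=6 → slot 6
407: h=4 → slot 4
147: h=4, probe 4,5 → slot 5
567: h=8 → slot 8
437: h=8, probe 8,9 → slot 9
745: h=4, probe 4,5,6,7 → slot 7
641: h=4, probe 4,5,6,7,8,9,10 → slot 10
571: h=12 → slot 12
Table: [∅, ∅, ∅, ∅, 407, 147, 370, 745, 567, 437, 641, ∅, 571]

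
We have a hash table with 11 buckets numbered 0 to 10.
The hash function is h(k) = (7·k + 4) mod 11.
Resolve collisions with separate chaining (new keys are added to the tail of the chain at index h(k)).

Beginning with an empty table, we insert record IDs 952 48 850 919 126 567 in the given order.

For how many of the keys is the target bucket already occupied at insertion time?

Insert 952: h=2, bucket 2 empty -> new chain.
Insert 48: h=10, bucket 10 empty -> new chain.
Insert 850: h=3, bucket 3 empty -> new chain.
Insert 919: h=2, bucket 2 nonempty -> append to chain.
Insert 126: h=6, bucket 6 empty -> new chain.
Insert 567: h=2, bucket 2 nonempty -> append to chain.
Final buckets:
0: ∅
1: ∅
2: 952 -> 919 -> 567
3: 850
4: ∅
5: ∅
6: 126
7: ∅
8: ∅
9: ∅
10: 48

2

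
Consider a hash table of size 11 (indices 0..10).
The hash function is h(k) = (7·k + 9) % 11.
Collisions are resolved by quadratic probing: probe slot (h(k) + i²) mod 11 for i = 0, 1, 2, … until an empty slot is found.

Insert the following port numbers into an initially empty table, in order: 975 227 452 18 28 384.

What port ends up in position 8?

28

975: h=3 → slot 3
227: h=3, probe 3,4 → slot 4
452: h=5 → slot 5
18: h=3, probe 3,4,7 → slot 7
28: h=7, probe 7,8 → slot 8
384: h=2 → slot 2
Table: [-, -, 384, 975, 227, 452, -, 18, 28, -, -]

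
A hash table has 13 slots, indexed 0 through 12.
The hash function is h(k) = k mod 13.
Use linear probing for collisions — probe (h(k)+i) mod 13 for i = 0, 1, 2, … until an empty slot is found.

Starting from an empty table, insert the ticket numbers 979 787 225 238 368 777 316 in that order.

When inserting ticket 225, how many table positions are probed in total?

2

Insert 979: h=4, slot 4 empty => index 4.
Insert 787: h=7, slot 7 empty => index 7.
Insert 225: h=4, slot 4 occupied => index 5.
Insert 238: h=4, slots 4,5 occupied => index 6.
Insert 368: h=4, slots 4,5,6,7 occupied => index 8.
Insert 777: h=10, slot 10 empty => index 10.
Insert 316: h=4, slots 4,5,6,7,8 occupied => index 9.
Table: [∅, ∅, ∅, ∅, 979, 225, 238, 787, 368, 316, 777, ∅, ∅]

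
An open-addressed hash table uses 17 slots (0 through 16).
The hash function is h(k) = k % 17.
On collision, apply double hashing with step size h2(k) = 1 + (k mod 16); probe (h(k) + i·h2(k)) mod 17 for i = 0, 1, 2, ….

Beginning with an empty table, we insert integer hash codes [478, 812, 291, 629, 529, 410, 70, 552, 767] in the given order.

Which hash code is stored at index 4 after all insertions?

529

478 hashes to 2; slot 2 is free => place at 2.
812 hashes to 13; slot 13 is free => place at 13.
291 hashes to 2, h2=4; 2 taken => place at 6.
629 hashes to 0; slot 0 is free => place at 0.
529 hashes to 2, h2=2; 2 taken => place at 4.
410 hashes to 2, h2=11; 2,13 taken => place at 7.
70 hashes to 2, h2=7; 2 taken => place at 9.
552 hashes to 8; slot 8 is free => place at 8.
767 hashes to 2, h2=16; 2 taken => place at 1.
Table: [629, 767, 478, _, 529, _, 291, 410, 552, 70, _, _, _, 812, _, _, _]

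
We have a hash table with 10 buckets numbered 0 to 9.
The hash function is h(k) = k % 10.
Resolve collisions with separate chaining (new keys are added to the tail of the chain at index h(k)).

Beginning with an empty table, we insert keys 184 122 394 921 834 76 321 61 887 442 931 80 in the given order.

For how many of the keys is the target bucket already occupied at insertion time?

184 → bucket 4
122 → bucket 2
394 → bucket 4 (collision)
921 → bucket 1
834 → bucket 4 (collision)
76 → bucket 6
321 → bucket 1 (collision)
61 → bucket 1 (collision)
887 → bucket 7
442 → bucket 2 (collision)
931 → bucket 1 (collision)
80 → bucket 0
Final buckets:
0: 80
1: 921 -> 321 -> 61 -> 931
2: 122 -> 442
3: ∅
4: 184 -> 394 -> 834
5: ∅
6: 76
7: 887
8: ∅
9: ∅

6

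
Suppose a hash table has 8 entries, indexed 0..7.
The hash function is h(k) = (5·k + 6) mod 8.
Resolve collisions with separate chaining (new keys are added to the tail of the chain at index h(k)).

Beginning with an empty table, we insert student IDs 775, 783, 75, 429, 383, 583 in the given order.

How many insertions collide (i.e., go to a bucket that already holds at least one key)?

775 → bucket 1
783 → bucket 1 (collision)
75 → bucket 5
429 → bucket 7
383 → bucket 1 (collision)
583 → bucket 1 (collision)
Final buckets:
0: .
1: 775 -> 783 -> 383 -> 583
2: .
3: .
4: .
5: 75
6: .
7: 429

3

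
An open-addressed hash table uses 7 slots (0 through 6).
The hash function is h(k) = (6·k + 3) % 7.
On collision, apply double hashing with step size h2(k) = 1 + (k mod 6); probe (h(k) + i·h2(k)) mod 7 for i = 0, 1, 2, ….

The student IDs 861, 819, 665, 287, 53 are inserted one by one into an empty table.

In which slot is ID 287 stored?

Insert 861: h=3, slot 3 empty -> index 3.
Insert 819: h=3, h2=4, slot 3 occupied -> index 0.
Insert 665: h=3, h2=6, slot 3 occupied -> index 2.
Insert 287: h=3, h2=6, slots 3,2 occupied -> index 1.
Insert 53: h=6, slot 6 empty -> index 6.
Table: [819, 287, 665, 861, ., ., 53]

1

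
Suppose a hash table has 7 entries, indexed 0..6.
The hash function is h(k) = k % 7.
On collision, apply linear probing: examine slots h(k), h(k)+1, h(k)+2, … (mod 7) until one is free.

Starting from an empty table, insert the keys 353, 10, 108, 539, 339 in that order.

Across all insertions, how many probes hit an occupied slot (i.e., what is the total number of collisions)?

Insert 353: h=3, slot 3 empty -> index 3.
Insert 10: h=3, slot 3 occupied -> index 4.
Insert 108: h=3, slots 3,4 occupied -> index 5.
Insert 539: h=0, slot 0 empty -> index 0.
Insert 339: h=3, slots 3,4,5 occupied -> index 6.
Table: [539, ., ., 353, 10, 108, 339]

6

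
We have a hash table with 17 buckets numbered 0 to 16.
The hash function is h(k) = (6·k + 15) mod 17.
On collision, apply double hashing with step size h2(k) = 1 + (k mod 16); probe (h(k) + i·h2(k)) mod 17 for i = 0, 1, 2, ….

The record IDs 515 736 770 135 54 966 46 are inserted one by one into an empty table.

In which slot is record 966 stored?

Insert 515: h=11, slot 11 empty -> index 11.
Insert 736: h=11, h2=1, slot 11 occupied -> index 12.
Insert 770: h=11, h2=3, slot 11 occupied -> index 14.
Insert 135: h=9, slot 9 empty -> index 9.
Insert 54: h=16, slot 16 empty -> index 16.
Insert 966: h=14, h2=7, slot 14 occupied -> index 4.
Insert 46: h=2, slot 2 empty -> index 2.
Table: [_, _, 46, _, 966, _, _, _, _, 135, _, 515, 736, _, 770, _, 54]

4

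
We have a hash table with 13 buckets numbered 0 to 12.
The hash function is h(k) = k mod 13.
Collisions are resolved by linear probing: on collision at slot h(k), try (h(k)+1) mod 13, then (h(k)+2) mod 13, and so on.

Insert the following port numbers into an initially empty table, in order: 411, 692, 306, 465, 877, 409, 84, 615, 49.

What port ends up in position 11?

84

411 hashes to 8; slot 8 is free → place at 8.
692 hashes to 3; slot 3 is free → place at 3.
306 hashes to 7; slot 7 is free → place at 7.
465 hashes to 10; slot 10 is free → place at 10.
877 hashes to 6; slot 6 is free → place at 6.
409 hashes to 6; 6,7,8 taken → place at 9.
84 hashes to 6; 6,7,8,9,10 taken → place at 11.
615 hashes to 4; slot 4 is free → place at 4.
49 hashes to 10; 10,11 taken → place at 12.
Table: [_, _, _, 692, 615, _, 877, 306, 411, 409, 465, 84, 49]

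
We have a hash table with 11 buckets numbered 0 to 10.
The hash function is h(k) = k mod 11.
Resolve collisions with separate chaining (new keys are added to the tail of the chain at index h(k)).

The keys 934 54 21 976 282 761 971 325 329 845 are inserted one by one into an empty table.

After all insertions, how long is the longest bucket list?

934 → bucket 10
54 → bucket 10 (collision)
21 → bucket 10 (collision)
976 → bucket 8
282 → bucket 7
761 → bucket 2
971 → bucket 3
325 → bucket 6
329 → bucket 10 (collision)
845 → bucket 9
Final buckets:
0: .
1: .
2: 761
3: 971
4: .
5: .
6: 325
7: 282
8: 976
9: 845
10: 934 -> 54 -> 21 -> 329

4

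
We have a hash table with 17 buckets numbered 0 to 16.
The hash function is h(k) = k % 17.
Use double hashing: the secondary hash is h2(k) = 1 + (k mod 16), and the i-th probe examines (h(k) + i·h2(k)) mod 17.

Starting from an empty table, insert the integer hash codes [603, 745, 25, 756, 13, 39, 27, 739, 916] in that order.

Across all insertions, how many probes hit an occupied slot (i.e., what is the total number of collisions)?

6

603: h=8 => slot 8
745: h=14 => slot 14
25: h=8, h2=10, probe 8,1 => slot 1
756: h=8, h2=5, probe 8,13 => slot 13
13: h=13, h2=14, probe 13,10 => slot 10
39: h=5 => slot 5
27: h=10, h2=12, probe 10,5,0 => slot 0
739: h=8, h2=4, probe 8,12 => slot 12
916: h=15 => slot 15
Table: [27, 25, ∅, ∅, ∅, 39, ∅, ∅, 603, ∅, 13, ∅, 739, 756, 745, 916, ∅]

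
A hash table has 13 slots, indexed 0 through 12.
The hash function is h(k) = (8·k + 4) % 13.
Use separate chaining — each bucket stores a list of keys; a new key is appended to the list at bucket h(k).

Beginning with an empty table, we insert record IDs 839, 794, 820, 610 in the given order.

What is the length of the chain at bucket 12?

2

Insert 839: h=8, bucket 8 empty → new chain.
Insert 794: h=12, bucket 12 empty → new chain.
Insert 820: h=12, bucket 12 nonempty → append to chain.
Insert 610: h=9, bucket 9 empty → new chain.
Final buckets:
0: -
1: -
2: -
3: -
4: -
5: -
6: -
7: -
8: 839
9: 610
10: -
11: -
12: 794 -> 820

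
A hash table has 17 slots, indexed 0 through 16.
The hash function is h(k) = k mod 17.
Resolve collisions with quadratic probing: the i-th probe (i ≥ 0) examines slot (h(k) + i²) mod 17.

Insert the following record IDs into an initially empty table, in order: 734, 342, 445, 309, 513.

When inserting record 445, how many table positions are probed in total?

2

734: h=3 => slot 3
342: h=2 => slot 2
445: h=3, probe 3,4 => slot 4
309: h=3, probe 3,4,7 => slot 7
513: h=3, probe 3,4,7,12 => slot 12
Table: [_, _, 342, 734, 445, _, _, 309, _, _, _, _, 513, _, _, _, _]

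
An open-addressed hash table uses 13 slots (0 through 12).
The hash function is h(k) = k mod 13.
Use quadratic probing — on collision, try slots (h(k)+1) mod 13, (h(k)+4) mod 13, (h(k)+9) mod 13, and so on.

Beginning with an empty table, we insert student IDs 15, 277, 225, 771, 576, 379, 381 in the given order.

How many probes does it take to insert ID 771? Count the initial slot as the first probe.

15: h=2 → slot 2
277: h=4 → slot 4
225: h=4, probe 4,5 → slot 5
771: h=4, probe 4,5,8 → slot 8
576: h=4, probe 4,5,8,0 → slot 0
379: h=2, probe 2,3 → slot 3
381: h=4, probe 4,5,8,0,7 → slot 7
Table: [576, _, 15, 379, 277, 225, _, 381, 771, _, _, _, _]

3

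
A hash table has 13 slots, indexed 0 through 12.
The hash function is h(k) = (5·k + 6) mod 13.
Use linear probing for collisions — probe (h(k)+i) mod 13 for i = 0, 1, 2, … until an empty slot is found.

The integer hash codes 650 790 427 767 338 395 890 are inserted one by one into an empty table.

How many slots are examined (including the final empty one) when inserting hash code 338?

3

650: h=6 → slot 6
790: h=4 → slot 4
427: h=9 → slot 9
767: h=6, probe 6,7 → slot 7
338: h=6, probe 6,7,8 → slot 8
395: h=5 → slot 5
890: h=10 → slot 10
Table: [_, _, _, _, 790, 395, 650, 767, 338, 427, 890, _, _]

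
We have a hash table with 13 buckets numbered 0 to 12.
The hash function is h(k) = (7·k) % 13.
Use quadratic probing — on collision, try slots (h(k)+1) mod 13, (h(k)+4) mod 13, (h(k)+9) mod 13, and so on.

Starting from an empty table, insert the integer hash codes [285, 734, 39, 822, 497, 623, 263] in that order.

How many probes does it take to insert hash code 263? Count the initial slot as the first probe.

Insert 285: h=6, slot 6 empty -> index 6.
Insert 734: h=3, slot 3 empty -> index 3.
Insert 39: h=0, slot 0 empty -> index 0.
Insert 822: h=8, slot 8 empty -> index 8.
Insert 497: h=8, slot 8 occupied -> index 9.
Insert 623: h=6, slot 6 occupied -> index 7.
Insert 263: h=8, slots 8,9 occupied -> index 12.
Table: [39, —, —, 734, —, —, 285, 623, 822, 497, —, —, 263]

3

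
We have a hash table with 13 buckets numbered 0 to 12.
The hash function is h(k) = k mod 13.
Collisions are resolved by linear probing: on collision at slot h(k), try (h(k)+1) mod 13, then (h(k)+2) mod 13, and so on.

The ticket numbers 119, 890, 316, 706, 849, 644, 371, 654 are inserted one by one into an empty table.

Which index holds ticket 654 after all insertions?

119 hashes to 2; slot 2 is free → place at 2.
890 hashes to 6; slot 6 is free → place at 6.
316 hashes to 4; slot 4 is free → place at 4.
706 hashes to 4; 4 taken → place at 5.
849 hashes to 4; 4,5,6 taken → place at 7.
644 hashes to 7; 7 taken → place at 8.
371 hashes to 7; 7,8 taken → place at 9.
654 hashes to 4; 4,5,6,7,8,9 taken → place at 10.
Table: [_, _, 119, _, 316, 706, 890, 849, 644, 371, 654, _, _]

10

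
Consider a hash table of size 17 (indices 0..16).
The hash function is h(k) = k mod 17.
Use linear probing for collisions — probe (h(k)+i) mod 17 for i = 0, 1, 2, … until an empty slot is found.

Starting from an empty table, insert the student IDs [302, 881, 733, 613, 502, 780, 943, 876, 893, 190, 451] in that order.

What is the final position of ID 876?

302: h=13 -> slot 13
881: h=14 -> slot 14
733: h=2 -> slot 2
613: h=1 -> slot 1
502: h=9 -> slot 9
780: h=15 -> slot 15
943: h=8 -> slot 8
876: h=9, probe 9,10 -> slot 10
893: h=9, probe 9,10,11 -> slot 11
190: h=3 -> slot 3
451: h=9, probe 9,10,11,12 -> slot 12
Table: [-, 613, 733, 190, -, -, -, -, 943, 502, 876, 893, 451, 302, 881, 780, -]

10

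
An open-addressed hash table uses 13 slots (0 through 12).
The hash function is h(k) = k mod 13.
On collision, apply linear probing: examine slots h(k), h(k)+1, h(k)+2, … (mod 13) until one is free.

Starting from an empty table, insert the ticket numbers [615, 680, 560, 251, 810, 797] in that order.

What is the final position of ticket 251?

615 hashes to 4; slot 4 is free → place at 4.
680 hashes to 4; 4 taken → place at 5.
560 hashes to 1; slot 1 is free → place at 1.
251 hashes to 4; 4,5 taken → place at 6.
810 hashes to 4; 4,5,6 taken → place at 7.
797 hashes to 4; 4,5,6,7 taken → place at 8.
Table: [-, 560, -, -, 615, 680, 251, 810, 797, -, -, -, -]

6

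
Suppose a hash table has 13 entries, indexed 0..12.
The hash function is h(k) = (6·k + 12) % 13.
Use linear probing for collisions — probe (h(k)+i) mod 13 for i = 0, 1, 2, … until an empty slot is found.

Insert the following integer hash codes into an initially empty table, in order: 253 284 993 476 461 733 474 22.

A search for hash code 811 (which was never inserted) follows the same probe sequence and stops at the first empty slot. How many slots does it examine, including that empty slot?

253: h=9 -> slot 9
284: h=0 -> slot 0
993: h=3 -> slot 3
476: h=8 -> slot 8
461: h=9, probe 9,10 -> slot 10
733: h=3, probe 3,4 -> slot 4
474: h=9, probe 9,10,11 -> slot 11
22: h=1 -> slot 1
Table: [284, 22, ∅, 993, 733, ∅, ∅, ∅, 476, 253, 461, 474, ∅]
Lookup 811: h=3, probe 3,4,5 → slot 5 empty, not found.

3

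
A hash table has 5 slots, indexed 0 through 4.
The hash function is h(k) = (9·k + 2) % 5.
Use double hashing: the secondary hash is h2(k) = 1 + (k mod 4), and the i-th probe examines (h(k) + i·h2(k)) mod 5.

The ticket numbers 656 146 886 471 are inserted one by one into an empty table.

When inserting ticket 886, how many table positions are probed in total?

Insert 656: h=1, slot 1 empty -> index 1.
Insert 146: h=1, h2=3, slot 1 occupied -> index 4.
Insert 886: h=1, h2=3, slots 1,4 occupied -> index 2.
Insert 471: h=1, h2=4, slot 1 occupied -> index 0.
Table: [471, 656, 886, ., 146]

3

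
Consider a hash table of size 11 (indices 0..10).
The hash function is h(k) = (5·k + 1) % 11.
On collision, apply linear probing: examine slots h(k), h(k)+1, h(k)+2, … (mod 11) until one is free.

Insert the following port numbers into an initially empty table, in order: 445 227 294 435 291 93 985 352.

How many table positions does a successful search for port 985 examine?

2

445: h=4 -> slot 4
227: h=3 -> slot 3
294: h=8 -> slot 8
435: h=9 -> slot 9
291: h=4, probe 4,5 -> slot 5
93: h=4, probe 4,5,6 -> slot 6
985: h=9, probe 9,10 -> slot 10
352: h=1 -> slot 1
Table: [∅, 352, ∅, 227, 445, 291, 93, ∅, 294, 435, 985]
Lookup 985: h=9, probe 9,10 → found at 10.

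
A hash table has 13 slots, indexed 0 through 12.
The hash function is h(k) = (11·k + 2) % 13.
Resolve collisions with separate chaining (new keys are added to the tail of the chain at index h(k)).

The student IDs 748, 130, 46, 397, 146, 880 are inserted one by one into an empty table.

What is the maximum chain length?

3

Insert 748: h=1, bucket 1 empty → new chain.
Insert 130: h=2, bucket 2 empty → new chain.
Insert 46: h=1, bucket 1 nonempty → append to chain.
Insert 397: h=1, bucket 1 nonempty → append to chain.
Insert 146: h=9, bucket 9 empty → new chain.
Insert 880: h=10, bucket 10 empty → new chain.
Final buckets:
0: .
1: 748 -> 46 -> 397
2: 130
3: .
4: .
5: .
6: .
7: .
8: .
9: 146
10: 880
11: .
12: .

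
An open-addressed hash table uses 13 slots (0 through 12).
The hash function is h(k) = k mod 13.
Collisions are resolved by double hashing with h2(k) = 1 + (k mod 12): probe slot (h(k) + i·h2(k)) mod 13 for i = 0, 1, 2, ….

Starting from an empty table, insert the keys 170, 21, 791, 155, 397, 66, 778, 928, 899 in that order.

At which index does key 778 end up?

Insert 170: h=1, slot 1 empty -> index 1.
Insert 21: h=8, slot 8 empty -> index 8.
Insert 791: h=11, slot 11 empty -> index 11.
Insert 155: h=12, slot 12 empty -> index 12.
Insert 397: h=7, slot 7 empty -> index 7.
Insert 66: h=1, h2=7, slots 1,8 occupied -> index 2.
Insert 778: h=11, h2=11, slot 11 occupied -> index 9.
Insert 928: h=5, slot 5 empty -> index 5.
Insert 899: h=2, h2=12, slots 2,1 occupied -> index 0.
Table: [899, 170, 66, ∅, ∅, 928, ∅, 397, 21, 778, ∅, 791, 155]

9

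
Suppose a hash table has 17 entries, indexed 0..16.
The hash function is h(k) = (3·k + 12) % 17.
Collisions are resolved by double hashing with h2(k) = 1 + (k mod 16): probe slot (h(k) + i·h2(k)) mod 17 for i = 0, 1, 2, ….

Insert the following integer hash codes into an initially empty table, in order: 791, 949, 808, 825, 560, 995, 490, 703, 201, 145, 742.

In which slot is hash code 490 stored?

8

791: h=5 → slot 5
949: h=3 → slot 3
808: h=5, h2=9, probe 5,14 → slot 14
825: h=5, h2=10, probe 5,15 → slot 15
560: h=9 → slot 9
995: h=5, h2=4, probe 5,9,13 → slot 13
490: h=3, h2=11, probe 3,14,8 → slot 8
703: h=13, h2=16, probe 13,12 → slot 12
201: h=3, h2=10, probe 3,13,6 → slot 6
145: h=5, h2=2, probe 5,7 → slot 7
742: h=11 → slot 11
Table: [., ., ., 949, ., 791, 201, 145, 490, 560, ., 742, 703, 995, 808, 825, .]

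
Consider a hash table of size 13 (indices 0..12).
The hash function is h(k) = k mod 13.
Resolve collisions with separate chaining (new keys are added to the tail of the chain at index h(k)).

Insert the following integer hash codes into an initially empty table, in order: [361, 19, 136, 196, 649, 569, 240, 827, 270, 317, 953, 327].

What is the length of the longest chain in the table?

361 → bucket 10
19 → bucket 6
136 → bucket 6 (collision)
196 → bucket 1
649 → bucket 12
569 → bucket 10 (collision)
240 → bucket 6 (collision)
827 → bucket 8
270 → bucket 10 (collision)
317 → bucket 5
953 → bucket 4
327 → bucket 2
Final buckets:
0: _
1: 196
2: 327
3: _
4: 953
5: 317
6: 19 -> 136 -> 240
7: _
8: 827
9: _
10: 361 -> 569 -> 270
11: _
12: 649

3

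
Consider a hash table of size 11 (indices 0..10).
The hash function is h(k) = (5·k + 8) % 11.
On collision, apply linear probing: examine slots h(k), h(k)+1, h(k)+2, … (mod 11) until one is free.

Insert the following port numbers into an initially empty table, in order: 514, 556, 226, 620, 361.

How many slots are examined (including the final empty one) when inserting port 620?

Insert 514: h=4, slot 4 empty → index 4.
Insert 556: h=5, slot 5 empty → index 5.
Insert 226: h=5, slot 5 occupied → index 6.
Insert 620: h=6, slot 6 occupied → index 7.
Insert 361: h=9, slot 9 empty → index 9.
Table: [—, —, —, —, 514, 556, 226, 620, —, 361, —]

2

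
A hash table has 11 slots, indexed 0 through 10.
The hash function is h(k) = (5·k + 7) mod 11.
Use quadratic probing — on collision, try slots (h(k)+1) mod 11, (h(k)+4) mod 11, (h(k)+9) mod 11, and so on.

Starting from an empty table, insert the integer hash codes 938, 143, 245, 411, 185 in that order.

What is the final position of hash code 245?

1

Insert 938: h=0, slot 0 empty -> index 0.
Insert 143: h=7, slot 7 empty -> index 7.
Insert 245: h=0, slot 0 occupied -> index 1.
Insert 411: h=5, slot 5 empty -> index 5.
Insert 185: h=8, slot 8 empty -> index 8.
Table: [938, 245, -, -, -, 411, -, 143, 185, -, -]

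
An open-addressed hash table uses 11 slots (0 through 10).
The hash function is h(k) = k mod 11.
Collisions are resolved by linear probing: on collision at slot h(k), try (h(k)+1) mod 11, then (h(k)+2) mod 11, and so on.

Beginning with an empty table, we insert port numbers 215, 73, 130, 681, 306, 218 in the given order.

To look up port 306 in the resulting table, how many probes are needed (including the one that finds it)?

3

Insert 215: h=6, slot 6 empty -> index 6.
Insert 73: h=7, slot 7 empty -> index 7.
Insert 130: h=9, slot 9 empty -> index 9.
Insert 681: h=10, slot 10 empty -> index 10.
Insert 306: h=9, slots 9,10 occupied -> index 0.
Insert 218: h=9, slots 9,10,0 occupied -> index 1.
Table: [306, 218, ., ., ., ., 215, 73, ., 130, 681]
Lookup 306: h=9, probe 9,10,0 → found at 0.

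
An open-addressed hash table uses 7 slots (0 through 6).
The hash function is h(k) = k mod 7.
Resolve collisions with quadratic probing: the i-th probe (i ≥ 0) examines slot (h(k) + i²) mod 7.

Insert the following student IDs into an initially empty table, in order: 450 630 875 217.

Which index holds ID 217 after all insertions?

Insert 450: h=2, slot 2 empty → index 2.
Insert 630: h=0, slot 0 empty → index 0.
Insert 875: h=0, slot 0 occupied → index 1.
Insert 217: h=0, slots 0,1 occupied → index 4.
Table: [630, 875, 450, -, 217, -, -]

4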